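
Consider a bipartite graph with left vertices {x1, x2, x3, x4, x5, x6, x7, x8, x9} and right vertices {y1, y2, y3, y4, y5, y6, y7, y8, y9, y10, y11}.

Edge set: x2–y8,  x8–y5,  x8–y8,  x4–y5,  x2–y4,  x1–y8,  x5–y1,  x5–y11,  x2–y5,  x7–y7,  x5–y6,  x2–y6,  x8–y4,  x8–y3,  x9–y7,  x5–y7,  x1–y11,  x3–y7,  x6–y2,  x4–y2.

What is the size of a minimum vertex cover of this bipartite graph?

7

A maximum matching has 7 edges (e.g. x1–y11, x2–y8, x3–y7, x4–y5, x5–y1, x6–y2, x8–y3).
By König's theorem the minimum vertex cover has the same size. One such cover is {x1, x2, x4, x5, x6, x8, y7}.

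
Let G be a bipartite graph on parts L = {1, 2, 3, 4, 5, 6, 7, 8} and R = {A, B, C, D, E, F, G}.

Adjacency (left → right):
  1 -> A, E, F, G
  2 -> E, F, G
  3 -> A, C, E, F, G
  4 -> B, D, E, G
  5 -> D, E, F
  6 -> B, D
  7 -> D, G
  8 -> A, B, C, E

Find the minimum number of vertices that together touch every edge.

A maximum matching has 7 edges (e.g. 1–A, 2–F, 3–C, 4–E, 5–D, 6–B, 7–G).
By König's theorem the minimum vertex cover has the same size. One such cover is {A, B, C, D, E, F, G}.

7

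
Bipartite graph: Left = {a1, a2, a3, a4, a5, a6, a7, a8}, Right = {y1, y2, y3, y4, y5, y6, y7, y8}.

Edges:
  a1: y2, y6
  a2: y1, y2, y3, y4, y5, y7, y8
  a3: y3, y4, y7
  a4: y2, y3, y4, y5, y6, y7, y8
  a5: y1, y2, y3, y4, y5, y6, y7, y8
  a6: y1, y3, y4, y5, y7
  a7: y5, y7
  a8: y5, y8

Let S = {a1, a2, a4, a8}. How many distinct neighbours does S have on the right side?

The union of neighbours of {a1, a2, a4, a8} is {y1, y2, y3, y4, y5, y6, y7, y8}, which has 8 elements.
Since |N(S)| = 8 ≥ |S| = 4, Hall's condition holds for this subset.

8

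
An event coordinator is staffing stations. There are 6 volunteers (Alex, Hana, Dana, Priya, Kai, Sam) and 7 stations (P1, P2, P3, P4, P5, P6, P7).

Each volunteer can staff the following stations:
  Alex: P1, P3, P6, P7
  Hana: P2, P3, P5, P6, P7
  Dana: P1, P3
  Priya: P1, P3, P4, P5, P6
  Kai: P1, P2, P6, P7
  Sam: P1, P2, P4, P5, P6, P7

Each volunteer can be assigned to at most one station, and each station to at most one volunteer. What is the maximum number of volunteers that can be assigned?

6

A valid assignment of size 6: Alex→P6, Hana→P2, Dana→P3, Priya→P5, Kai→P7, Sam→P1.
All 6 volunteers are matched, so no larger matching exists.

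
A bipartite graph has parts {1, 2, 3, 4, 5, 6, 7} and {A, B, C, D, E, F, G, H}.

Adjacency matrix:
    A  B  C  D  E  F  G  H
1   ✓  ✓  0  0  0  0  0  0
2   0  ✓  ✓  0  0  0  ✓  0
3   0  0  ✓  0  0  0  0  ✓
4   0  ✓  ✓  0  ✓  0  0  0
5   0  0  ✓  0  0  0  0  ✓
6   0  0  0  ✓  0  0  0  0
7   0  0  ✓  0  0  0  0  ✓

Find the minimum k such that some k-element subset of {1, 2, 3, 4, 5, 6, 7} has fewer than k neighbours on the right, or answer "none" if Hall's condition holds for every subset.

Take S = {3, 5, 7}. Its neighbourhood is {C, H}, so |N(S)| = 2 < |S| = 3.
Every subset of size less than 3 has at least as many neighbours as members, so 3 is the minimum.

3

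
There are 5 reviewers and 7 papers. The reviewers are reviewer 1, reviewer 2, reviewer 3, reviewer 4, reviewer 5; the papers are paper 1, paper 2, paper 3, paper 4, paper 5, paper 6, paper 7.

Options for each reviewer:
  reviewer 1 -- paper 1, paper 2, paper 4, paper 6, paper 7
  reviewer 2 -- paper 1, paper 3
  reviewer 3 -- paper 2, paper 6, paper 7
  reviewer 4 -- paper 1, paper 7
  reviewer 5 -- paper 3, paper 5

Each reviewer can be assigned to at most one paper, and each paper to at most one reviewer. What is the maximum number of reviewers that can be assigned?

For example, pair reviewer 1→paper 2, reviewer 2→paper 1, reviewer 3→paper 6, reviewer 4→paper 7, reviewer 5→paper 3.
This saturates every reviewer, so 5 is the maximum.

5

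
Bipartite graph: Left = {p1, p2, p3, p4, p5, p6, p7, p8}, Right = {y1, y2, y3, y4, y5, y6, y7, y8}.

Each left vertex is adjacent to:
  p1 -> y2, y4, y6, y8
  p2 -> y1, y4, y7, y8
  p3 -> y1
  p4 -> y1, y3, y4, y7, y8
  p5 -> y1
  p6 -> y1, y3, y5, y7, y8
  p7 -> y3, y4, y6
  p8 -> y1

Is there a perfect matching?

The set {p3, p5, p8} has only 1 neighbour ({y1}), so by Hall's theorem at most 6 of the 8 left vertices can be matched.
Hence no matching covers every left vertex.

No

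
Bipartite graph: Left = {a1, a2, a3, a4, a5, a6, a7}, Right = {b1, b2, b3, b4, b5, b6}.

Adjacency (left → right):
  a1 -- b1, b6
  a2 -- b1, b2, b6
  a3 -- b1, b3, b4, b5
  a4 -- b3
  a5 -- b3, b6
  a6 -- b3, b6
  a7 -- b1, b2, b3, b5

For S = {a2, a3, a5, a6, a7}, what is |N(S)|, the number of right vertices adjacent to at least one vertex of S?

6

The union of neighbours of {a2, a3, a5, a6, a7} is {b1, b2, b3, b4, b5, b6}, which has 6 elements.
Since |N(S)| = 6 ≥ |S| = 5, Hall's condition holds for this subset.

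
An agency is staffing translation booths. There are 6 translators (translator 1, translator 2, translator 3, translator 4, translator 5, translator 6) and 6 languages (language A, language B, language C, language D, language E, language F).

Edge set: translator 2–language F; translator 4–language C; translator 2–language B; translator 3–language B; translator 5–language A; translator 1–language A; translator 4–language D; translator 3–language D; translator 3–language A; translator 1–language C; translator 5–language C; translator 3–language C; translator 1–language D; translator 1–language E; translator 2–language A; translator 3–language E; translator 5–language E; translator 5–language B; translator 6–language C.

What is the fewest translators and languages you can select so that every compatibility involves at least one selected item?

6

The 6 edges translator 1–language E, translator 2–language F, translator 3–language B, translator 4–language D, translator 5–language A, translator 6–language C form a matching, so any vertex cover needs at least 6 vertices (one per matched edge).
Conversely {translator 1, translator 2, translator 3, translator 4, translator 5, translator 6} meets every edge and has exactly 6 vertices, so 6 is optimal.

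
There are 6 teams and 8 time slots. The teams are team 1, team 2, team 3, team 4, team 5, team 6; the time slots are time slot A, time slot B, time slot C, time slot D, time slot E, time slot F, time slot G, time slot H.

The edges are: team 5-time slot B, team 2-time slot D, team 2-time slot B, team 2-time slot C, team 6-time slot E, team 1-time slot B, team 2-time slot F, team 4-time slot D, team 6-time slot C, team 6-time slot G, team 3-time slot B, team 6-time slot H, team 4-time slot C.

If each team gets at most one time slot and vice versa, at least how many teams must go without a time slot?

One maximum matching: team 1–time slot B, team 2–time slot F, team 4–time slot D, team 6–time slot H.
The set {team 1, team 3, team 5} has only 1 neighbour ({time slot B}), so by Hall's theorem at most 4 of the 6 teams can be matched.
That matches 4 of the 6, leaving 2 unmatched; no matching can do better.

2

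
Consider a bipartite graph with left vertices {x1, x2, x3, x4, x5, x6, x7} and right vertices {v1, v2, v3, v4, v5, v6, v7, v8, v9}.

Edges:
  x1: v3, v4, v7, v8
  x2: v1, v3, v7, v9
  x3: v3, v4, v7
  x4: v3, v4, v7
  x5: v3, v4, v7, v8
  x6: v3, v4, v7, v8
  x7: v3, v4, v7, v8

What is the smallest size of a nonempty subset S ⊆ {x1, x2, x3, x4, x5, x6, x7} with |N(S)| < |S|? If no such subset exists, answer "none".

5

Take S = {x1, x3, x4, x5, x6}. Its neighbourhood is {v3, v4, v7, v8}, so |N(S)| = 4 < |S| = 5.
Every subset of size less than 5 has at least as many neighbours as members, so 5 is the minimum.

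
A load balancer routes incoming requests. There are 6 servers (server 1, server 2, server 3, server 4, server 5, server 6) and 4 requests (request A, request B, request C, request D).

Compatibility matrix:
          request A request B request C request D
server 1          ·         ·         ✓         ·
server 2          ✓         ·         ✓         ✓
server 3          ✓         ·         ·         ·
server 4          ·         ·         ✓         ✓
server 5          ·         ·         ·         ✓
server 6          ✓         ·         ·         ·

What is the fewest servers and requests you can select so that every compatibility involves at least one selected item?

The 3 edges server 1–request C, server 2–request D, server 3–request A form a matching, so any vertex cover needs at least 3 vertices (one per matched edge).
Conversely {request A, request C, request D} meets every edge and has exactly 3 vertices, so 3 is optimal.

3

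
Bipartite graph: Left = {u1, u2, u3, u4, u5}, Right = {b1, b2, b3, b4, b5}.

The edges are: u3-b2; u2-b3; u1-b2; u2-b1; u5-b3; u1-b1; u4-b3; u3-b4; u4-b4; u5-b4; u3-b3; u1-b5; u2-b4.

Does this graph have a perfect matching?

Yes

One maximum matching: u1→b5, u2→b1, u3→b2, u4→b4, u5→b3.
Every left vertex is matched, so this is a perfect matching.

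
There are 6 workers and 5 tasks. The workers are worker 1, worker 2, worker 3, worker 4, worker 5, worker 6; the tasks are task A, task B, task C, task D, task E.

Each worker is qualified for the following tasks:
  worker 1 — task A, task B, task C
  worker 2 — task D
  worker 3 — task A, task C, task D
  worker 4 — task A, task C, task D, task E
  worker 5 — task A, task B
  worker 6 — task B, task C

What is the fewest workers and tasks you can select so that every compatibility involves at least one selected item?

5

{worker 4, task A, task B, task C, task D} is a vertex cover of size 5: every edge has an endpoint in this set.
No smaller cover exists because worker 1–task B, worker 2–task D, worker 3–task C, worker 4–task E, worker 5–task A is a matching of size 5, and a cover must include an endpoint of each of these disjoint edges (König's theorem).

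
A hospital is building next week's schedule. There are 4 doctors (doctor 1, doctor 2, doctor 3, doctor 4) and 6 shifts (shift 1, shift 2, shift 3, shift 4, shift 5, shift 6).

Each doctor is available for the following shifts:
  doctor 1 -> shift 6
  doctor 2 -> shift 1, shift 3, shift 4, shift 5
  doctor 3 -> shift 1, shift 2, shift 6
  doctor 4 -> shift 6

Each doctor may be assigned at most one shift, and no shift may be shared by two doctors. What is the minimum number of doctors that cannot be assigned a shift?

1

One maximum matching: doctor 1→shift 6, doctor 2→shift 5, doctor 3→shift 2.
The set {doctor 1, doctor 4} has only 1 neighbour ({shift 6}), so by Hall's theorem at most 3 of the 4 doctors can be matched.
That matches 3 of the 4, leaving 1 unmatched; no matching can do better.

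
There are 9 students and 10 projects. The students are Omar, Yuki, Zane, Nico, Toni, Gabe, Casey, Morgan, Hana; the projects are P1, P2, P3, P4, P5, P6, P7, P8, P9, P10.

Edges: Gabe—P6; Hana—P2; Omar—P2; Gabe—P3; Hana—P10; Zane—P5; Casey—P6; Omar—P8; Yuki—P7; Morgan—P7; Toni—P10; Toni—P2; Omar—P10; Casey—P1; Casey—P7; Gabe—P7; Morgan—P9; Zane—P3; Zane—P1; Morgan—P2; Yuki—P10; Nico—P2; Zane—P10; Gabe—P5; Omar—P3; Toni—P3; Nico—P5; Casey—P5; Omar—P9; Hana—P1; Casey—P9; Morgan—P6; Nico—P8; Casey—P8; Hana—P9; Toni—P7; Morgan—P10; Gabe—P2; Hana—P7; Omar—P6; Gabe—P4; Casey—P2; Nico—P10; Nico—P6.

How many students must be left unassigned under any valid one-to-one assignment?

0

One maximum matching: Omar-P8, Yuki-P7, Zane-P10, Nico-P5, Toni-P3, Gabe-P2, Casey-P9, Morgan-P6, Hana-P1.
All 9 students are matched, so no larger matching exists.
That matches 9 of the 9, leaving 0 unmatched; no matching can do better.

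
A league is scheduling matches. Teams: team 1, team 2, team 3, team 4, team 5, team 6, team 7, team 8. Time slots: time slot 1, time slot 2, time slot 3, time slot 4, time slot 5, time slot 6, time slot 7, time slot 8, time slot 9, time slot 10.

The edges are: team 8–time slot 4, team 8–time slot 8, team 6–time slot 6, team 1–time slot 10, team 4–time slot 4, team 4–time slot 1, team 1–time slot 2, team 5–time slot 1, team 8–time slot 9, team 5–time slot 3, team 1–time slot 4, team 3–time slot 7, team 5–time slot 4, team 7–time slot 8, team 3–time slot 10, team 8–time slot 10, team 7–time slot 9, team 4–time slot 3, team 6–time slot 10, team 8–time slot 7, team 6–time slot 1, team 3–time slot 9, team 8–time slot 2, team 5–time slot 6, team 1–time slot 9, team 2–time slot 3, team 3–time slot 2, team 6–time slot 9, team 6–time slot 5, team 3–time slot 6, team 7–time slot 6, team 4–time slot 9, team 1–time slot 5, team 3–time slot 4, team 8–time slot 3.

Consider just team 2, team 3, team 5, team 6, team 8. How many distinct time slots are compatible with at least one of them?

10

The union of neighbours of {team 2, team 3, team 5, team 6, team 8} is {time slot 1, time slot 2, time slot 3, time slot 4, time slot 5, time slot 6, time slot 7, time slot 8, time slot 9, time slot 10}, which has 10 elements.
Since |N(S)| = 10 ≥ |S| = 5, Hall's condition holds for this subset.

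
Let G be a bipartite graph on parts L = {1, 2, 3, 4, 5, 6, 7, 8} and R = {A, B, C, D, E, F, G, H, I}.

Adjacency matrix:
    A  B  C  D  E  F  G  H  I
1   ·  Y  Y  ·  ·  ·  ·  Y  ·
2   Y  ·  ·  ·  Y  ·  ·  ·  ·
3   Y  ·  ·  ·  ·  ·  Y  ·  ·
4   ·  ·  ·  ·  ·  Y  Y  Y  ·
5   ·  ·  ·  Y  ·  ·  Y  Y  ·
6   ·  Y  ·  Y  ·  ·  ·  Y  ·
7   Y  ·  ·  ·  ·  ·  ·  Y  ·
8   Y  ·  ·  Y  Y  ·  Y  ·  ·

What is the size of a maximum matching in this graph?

One maximum matching: 1–C, 2–A, 3–G, 4–F, 5–D, 6–B, 7–H, 8–E.
All 8 left vertices are matched, so no larger matching exists.

8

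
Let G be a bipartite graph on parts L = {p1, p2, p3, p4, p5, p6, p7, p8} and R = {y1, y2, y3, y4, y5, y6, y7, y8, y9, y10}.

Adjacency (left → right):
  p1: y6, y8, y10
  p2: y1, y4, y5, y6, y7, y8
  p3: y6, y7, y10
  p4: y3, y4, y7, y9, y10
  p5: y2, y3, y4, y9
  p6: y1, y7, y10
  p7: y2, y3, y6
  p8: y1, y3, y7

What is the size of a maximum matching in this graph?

A valid assignment of size 8: p1→y8, p2→y6, p3→y10, p4→y7, p5→y4, p6→y1, p7→y2, p8→y3.
This saturates every left vertex, so 8 is the maximum.

8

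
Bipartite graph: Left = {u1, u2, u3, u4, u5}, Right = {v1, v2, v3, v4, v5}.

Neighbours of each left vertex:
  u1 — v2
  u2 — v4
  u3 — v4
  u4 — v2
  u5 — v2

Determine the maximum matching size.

2

A valid assignment of size 2: u1-v2, u2-v4.
The set {u1, u2, u3, u4, u5} has only 2 neighbours ({v2, v4}), so by Hall's theorem at most 2 of the 5 left vertices can be matched.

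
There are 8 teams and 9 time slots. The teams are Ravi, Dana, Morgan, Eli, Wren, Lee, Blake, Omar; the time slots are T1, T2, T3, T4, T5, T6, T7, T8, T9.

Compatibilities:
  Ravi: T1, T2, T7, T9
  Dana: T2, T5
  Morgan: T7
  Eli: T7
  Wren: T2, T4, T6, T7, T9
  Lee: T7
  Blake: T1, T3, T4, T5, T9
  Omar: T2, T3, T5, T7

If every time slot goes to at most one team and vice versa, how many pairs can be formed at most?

One maximum matching: Ravi–T9, Dana–T2, Morgan–T7, Wren–T6, Blake–T4, Omar–T5.
The set {Morgan, Eli, Lee} has only 1 neighbour ({T7}), so by Hall's theorem at most 6 of the 8 teams can be matched.

6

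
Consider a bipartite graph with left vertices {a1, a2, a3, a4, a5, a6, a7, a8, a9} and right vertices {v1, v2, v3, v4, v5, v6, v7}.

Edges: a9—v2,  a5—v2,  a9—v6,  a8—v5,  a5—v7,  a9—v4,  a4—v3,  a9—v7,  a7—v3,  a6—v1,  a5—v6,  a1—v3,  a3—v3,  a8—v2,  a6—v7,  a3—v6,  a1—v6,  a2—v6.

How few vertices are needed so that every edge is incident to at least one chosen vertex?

{a5, a6, a8, a9, v3, v6} is a vertex cover of size 6: every edge has an endpoint in this set.
No smaller cover exists because a1–v3, a2–v6, a5–v7, a6–v1, a8–v5, a9–v2 is a matching of size 6, and a cover must include an endpoint of each of these disjoint edges (König's theorem).

6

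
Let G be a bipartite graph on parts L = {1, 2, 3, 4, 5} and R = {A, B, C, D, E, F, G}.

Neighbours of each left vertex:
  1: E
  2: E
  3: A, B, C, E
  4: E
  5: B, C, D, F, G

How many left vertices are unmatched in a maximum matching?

2

A valid assignment of size 3: 1–E, 3–B, 5–G.
The set {1, 2, 4} has only 1 neighbour ({E}), so by Hall's theorem at most 3 of the 5 left vertices can be matched.
That matches 3 of the 5, leaving 2 unmatched; no matching can do better.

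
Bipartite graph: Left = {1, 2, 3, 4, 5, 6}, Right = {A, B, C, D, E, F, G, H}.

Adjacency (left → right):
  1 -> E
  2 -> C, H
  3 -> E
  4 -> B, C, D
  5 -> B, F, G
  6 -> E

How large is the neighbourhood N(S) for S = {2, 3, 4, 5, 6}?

The union of neighbours of {2, 3, 4, 5, 6} is {B, C, D, E, F, G, H}, which has 7 elements.
Since |N(S)| = 7 ≥ |S| = 5, Hall's condition holds for this subset.

7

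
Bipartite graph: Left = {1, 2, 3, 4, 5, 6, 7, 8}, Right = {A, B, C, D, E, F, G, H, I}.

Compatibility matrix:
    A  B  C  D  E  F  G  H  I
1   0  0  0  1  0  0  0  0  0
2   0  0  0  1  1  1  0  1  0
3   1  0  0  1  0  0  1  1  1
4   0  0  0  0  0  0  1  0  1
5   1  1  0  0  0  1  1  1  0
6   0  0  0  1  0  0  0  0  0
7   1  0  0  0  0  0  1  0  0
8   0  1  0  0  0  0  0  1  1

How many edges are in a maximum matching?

7

One maximum matching: 1→D, 2→E, 3→H, 4→I, 5→A, 7→G, 8→B.
The set {1, 6} has only 1 neighbour ({D}), so by Hall's theorem at most 7 of the 8 left vertices can be matched.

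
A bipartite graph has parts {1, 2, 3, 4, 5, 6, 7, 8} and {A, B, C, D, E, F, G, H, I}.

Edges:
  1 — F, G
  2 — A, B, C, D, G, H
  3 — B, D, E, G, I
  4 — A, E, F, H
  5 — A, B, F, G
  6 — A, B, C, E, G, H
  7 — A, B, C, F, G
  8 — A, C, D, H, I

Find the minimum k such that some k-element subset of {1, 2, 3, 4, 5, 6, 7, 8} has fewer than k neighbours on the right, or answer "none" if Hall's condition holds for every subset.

A matching saturating every left vertex exists, for instance 1→F, 2→H, 3→D, 4→E, 5→B, 6→G, 7→C, 8→A.
By Hall's marriage theorem, this means |N(S)| ≥ |S| for every subset S, so no violating subset exists.

none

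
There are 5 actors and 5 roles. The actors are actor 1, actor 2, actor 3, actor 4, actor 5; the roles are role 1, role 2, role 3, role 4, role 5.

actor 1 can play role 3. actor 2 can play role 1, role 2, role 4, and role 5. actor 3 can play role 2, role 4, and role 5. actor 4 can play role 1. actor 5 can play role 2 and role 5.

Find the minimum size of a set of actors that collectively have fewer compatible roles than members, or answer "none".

A matching saturating every actor exists, for instance actor 1→role 3, actor 2→role 2, actor 3→role 4, actor 4→role 1, actor 5→role 5.
By Hall's marriage theorem, this means |N(S)| ≥ |S| for every subset S, so no violating subset exists.

none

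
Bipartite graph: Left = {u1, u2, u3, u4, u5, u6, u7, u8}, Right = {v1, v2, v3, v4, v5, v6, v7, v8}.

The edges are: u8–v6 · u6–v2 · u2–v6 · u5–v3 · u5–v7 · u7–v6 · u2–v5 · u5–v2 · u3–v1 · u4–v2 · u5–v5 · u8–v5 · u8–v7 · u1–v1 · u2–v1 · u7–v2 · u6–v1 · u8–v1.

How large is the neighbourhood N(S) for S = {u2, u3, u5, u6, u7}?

6

The union of neighbours of {u2, u3, u5, u6, u7} is {v1, v2, v3, v5, v6, v7}, which has 6 elements.
Since |N(S)| = 6 ≥ |S| = 5, Hall's condition holds for this subset.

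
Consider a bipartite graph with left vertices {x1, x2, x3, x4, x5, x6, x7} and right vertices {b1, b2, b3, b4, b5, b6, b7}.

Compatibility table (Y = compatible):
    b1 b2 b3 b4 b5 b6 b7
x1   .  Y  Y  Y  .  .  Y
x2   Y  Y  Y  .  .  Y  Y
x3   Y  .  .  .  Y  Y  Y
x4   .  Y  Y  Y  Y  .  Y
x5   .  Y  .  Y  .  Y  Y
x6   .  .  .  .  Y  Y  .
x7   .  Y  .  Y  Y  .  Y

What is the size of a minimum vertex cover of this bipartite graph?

The 7 edges x1–b3, x2–b1, x3–b7, x4–b4, x5–b2, x6–b6, x7–b5 form a matching, so any vertex cover needs at least 7 vertices (one per matched edge).
Conversely {x1, x2, x3, x4, x5, x6, x7} meets every edge and has exactly 7 vertices, so 7 is optimal.

7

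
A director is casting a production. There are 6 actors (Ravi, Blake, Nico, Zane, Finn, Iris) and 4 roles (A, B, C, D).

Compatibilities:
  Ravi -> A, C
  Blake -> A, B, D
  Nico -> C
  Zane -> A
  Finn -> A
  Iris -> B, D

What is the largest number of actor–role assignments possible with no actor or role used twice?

4

For example, pair Ravi→A, Blake→D, Nico→C, Iris→B.
The set {Ravi, Nico, Zane, Finn} has only 2 neighbours ({A, C}), so by Hall's theorem at most 4 of the 6 actors can be matched.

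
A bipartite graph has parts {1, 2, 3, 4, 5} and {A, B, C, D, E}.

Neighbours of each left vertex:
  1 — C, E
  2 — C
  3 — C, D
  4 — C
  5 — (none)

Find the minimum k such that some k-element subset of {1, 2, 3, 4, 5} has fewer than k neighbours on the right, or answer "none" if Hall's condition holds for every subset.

1

Take S = {5}. Its neighbourhood is {}, so |N(S)| = 0 < |S| = 1.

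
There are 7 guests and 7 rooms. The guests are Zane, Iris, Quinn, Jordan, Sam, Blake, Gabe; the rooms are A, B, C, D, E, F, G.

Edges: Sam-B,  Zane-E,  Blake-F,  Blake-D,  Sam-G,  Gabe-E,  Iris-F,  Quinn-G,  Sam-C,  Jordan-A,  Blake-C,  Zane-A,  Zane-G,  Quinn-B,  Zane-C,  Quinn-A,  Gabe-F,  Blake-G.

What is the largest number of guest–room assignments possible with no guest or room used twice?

For example, pair Zane→C, Iris→F, Quinn→G, Jordan→A, Sam→B, Blake→D, Gabe→E.
This saturates every guest, so 7 is the maximum.

7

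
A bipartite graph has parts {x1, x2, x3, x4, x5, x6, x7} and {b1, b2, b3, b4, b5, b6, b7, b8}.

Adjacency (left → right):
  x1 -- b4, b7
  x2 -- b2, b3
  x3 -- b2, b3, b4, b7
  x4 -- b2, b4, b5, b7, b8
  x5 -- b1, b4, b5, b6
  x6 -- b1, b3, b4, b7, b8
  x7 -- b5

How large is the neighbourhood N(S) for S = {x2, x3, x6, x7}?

7

The union of neighbours of {x2, x3, x6, x7} is {b1, b2, b3, b4, b5, b7, b8}, which has 7 elements.
Since |N(S)| = 7 ≥ |S| = 4, Hall's condition holds for this subset.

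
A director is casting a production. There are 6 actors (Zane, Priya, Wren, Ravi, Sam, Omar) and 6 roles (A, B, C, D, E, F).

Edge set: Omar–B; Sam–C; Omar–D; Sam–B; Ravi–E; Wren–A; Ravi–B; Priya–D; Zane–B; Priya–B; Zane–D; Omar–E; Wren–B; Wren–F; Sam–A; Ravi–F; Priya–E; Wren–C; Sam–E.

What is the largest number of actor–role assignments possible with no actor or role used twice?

One maximum matching: Zane→D, Priya→E, Wren→A, Ravi→F, Sam→C, Omar→B.
All 6 actors are matched, so no larger matching exists.

6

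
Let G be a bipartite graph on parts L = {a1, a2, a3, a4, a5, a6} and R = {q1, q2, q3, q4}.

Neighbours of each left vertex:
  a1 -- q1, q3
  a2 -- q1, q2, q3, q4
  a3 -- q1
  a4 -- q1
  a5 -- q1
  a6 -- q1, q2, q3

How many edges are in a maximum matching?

One maximum matching: a1–q3, a2–q4, a3–q1, a6–q2.
The set {a3, a4, a5} has only 1 neighbour ({q1}), so by Hall's theorem at most 4 of the 6 left vertices can be matched.

4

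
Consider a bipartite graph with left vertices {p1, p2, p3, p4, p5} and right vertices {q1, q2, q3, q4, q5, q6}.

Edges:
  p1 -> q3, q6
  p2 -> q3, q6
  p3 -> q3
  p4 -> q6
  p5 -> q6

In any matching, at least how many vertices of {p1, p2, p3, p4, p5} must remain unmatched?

For example, pair p1–q3, p2–q6.
The set {p1, p2, p3, p4, p5} has only 2 neighbours ({q3, q6}), so by Hall's theorem at most 2 of the 5 left vertices can be matched.
That matches 2 of the 5, leaving 3 unmatched; no matching can do better.

3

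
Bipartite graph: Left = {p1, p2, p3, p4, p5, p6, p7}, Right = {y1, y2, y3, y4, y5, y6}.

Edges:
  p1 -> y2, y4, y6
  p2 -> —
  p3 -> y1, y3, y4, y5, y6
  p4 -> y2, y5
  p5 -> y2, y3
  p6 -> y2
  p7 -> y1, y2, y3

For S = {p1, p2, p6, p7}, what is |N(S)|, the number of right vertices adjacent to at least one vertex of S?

5

The union of neighbours of {p1, p2, p6, p7} is {y1, y2, y3, y4, y6}, which has 5 elements.
Since |N(S)| = 5 ≥ |S| = 4, Hall's condition holds for this subset.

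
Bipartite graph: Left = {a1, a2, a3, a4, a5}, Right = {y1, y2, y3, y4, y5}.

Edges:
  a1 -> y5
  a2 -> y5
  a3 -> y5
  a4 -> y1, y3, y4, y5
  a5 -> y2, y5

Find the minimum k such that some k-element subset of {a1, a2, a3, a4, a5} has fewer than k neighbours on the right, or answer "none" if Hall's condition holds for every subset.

2

Take S = {a1, a2}. Its neighbourhood is {y5}, so |N(S)| = 1 < |S| = 2.
No single vertex violates Hall's condition since each has at least one neighbour, so 2 is the minimum.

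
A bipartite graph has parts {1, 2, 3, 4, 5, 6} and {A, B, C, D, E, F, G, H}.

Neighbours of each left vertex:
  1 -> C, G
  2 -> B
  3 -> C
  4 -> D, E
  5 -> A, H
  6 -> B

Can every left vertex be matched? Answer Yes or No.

No

The set {2, 6} has only 1 neighbour ({B}), so by Hall's theorem at most 5 of the 6 left vertices can be matched.
Hence no matching covers every left vertex.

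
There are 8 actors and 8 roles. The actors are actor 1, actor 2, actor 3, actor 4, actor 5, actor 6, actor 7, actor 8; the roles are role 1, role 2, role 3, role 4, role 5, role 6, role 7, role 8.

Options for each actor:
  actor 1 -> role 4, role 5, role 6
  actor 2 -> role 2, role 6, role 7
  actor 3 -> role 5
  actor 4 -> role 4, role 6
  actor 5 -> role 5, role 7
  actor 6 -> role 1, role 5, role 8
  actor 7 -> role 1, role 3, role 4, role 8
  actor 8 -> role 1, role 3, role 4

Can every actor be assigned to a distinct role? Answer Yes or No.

One maximum matching: actor 1–role 4, actor 2–role 2, actor 3–role 5, actor 4–role 6, actor 5–role 7, actor 6–role 1, actor 7–role 8, actor 8–role 3.
All 8 actors are covered.

Yes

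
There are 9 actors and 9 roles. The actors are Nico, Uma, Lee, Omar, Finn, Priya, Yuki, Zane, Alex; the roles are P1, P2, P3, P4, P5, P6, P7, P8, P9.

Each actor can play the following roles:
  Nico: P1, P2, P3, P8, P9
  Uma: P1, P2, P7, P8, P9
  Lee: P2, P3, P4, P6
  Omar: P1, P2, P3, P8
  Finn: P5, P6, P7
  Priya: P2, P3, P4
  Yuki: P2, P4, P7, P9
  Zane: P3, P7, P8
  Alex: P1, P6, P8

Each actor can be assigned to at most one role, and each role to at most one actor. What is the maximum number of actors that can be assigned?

9

For example, pair Nico–P3, Uma–P2, Lee–P6, Omar–P8, Finn–P5, Priya–P4, Yuki–P9, Zane–P7, Alex–P1.
This saturates every actor, so 9 is the maximum.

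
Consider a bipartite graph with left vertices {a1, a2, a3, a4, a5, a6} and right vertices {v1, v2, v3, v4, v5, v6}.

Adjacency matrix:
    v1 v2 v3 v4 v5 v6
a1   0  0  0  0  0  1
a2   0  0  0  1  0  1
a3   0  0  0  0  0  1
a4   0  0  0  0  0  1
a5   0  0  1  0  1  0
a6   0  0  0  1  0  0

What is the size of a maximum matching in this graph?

3

A valid assignment of size 3: a1→v6, a2→v4, a5→v3.
The set {a1, a2, a3, a4, a6} has only 2 neighbours ({v4, v6}), so by Hall's theorem at most 3 of the 6 left vertices can be matched.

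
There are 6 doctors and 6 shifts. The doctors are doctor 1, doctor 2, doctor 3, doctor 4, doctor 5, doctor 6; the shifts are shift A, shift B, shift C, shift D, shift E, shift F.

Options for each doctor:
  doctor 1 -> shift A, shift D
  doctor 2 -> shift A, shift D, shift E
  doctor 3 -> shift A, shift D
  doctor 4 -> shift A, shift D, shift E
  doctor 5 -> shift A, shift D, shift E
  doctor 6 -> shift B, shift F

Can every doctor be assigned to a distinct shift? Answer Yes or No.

The set {doctor 1, doctor 2, doctor 3, doctor 4, doctor 5} has only 3 neighbours ({shift A, shift D, shift E}), so by Hall's theorem at most 4 of the 6 doctors can be matched.
Hence no matching covers every doctor.

No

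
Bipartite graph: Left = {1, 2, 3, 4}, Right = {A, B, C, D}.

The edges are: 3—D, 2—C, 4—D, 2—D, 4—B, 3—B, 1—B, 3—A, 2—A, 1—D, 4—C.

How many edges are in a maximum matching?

4

A valid assignment of size 4: 1–D, 2–C, 3–A, 4–B.
This saturates every left vertex, so 4 is the maximum.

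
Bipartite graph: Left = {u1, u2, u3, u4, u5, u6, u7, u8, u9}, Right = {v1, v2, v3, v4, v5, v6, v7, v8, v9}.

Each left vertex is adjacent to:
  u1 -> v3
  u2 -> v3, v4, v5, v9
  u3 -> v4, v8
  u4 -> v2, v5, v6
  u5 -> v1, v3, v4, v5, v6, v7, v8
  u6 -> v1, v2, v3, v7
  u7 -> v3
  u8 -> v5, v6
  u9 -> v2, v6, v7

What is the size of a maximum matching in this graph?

One maximum matching: u1→v3, u2→v9, u3→v4, u4→v6, u5→v8, u6→v7, u8→v5, u9→v2.
The set {u1, u7} has only 1 neighbour ({v3}), so by Hall's theorem at most 8 of the 9 left vertices can be matched.

8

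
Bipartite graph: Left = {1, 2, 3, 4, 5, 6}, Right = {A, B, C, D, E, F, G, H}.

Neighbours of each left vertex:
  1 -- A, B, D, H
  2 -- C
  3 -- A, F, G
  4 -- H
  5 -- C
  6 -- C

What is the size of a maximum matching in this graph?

A valid assignment of size 4: 1–B, 2–C, 3–F, 4–H.
The set {2, 5, 6} has only 1 neighbour ({C}), so by Hall's theorem at most 4 of the 6 left vertices can be matched.

4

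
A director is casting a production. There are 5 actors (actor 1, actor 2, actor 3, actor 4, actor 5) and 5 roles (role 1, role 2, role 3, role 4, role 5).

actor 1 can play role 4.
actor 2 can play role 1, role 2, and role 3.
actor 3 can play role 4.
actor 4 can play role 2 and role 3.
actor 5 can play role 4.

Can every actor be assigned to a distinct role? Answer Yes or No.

The set {actor 1, actor 3, actor 5} has only 1 neighbour ({role 4}), so by Hall's theorem at most 3 of the 5 actors can be matched.
Hence no matching covers every actor.

No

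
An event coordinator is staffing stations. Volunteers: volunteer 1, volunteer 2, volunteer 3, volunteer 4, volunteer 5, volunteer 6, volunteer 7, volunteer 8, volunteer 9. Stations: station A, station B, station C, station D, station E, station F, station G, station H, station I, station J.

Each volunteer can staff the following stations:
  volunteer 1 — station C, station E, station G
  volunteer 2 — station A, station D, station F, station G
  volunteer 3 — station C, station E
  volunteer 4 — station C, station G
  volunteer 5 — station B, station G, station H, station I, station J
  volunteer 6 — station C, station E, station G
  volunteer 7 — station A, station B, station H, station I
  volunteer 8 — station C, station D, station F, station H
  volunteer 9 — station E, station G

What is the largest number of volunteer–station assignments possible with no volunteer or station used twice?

7

For example, pair volunteer 1–station G, volunteer 2–station A, volunteer 3–station E, volunteer 4–station C, volunteer 5–station I, volunteer 7–station H, volunteer 8–station D.
The set {volunteer 1, volunteer 3, volunteer 4, volunteer 6, volunteer 9} has only 3 neighbours ({station C, station E, station G}), so by Hall's theorem at most 7 of the 9 volunteers can be matched.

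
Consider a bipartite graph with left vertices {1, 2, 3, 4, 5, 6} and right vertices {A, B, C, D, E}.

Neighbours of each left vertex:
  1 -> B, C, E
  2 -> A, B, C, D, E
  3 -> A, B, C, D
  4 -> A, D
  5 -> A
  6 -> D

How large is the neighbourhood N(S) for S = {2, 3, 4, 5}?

5

The union of neighbours of {2, 3, 4, 5} is {A, B, C, D, E}, which has 5 elements.
Since |N(S)| = 5 ≥ |S| = 4, Hall's condition holds for this subset.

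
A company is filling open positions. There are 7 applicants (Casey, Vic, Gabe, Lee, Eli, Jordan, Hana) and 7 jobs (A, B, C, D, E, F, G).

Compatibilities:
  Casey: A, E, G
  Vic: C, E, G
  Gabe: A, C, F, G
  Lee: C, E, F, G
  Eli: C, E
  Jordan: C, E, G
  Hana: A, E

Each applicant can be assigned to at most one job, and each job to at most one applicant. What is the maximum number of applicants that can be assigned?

5

For example, pair Casey→A, Vic→G, Gabe→F, Lee→C, Eli→E.
The set {Casey, Vic, Gabe, Lee, Eli, Jordan, Hana} has only 5 neighbours ({A, C, E, F, G}), so by Hall's theorem at most 5 of the 7 applicants can be matched.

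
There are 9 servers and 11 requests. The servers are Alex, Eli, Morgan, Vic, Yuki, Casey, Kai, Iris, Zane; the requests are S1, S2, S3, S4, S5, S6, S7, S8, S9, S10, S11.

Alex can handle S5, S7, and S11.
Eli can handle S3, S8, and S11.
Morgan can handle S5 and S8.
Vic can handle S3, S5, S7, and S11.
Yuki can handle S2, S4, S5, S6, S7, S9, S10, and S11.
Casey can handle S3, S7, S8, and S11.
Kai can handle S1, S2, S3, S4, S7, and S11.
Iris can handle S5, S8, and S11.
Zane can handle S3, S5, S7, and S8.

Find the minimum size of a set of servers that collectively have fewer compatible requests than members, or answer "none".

6

Take S = {Alex, Eli, Morgan, Vic, Casey, Iris}. Its neighbourhood is {S3, S5, S7, S8, S11}, so |N(S)| = 5 < |S| = 6.
Every subset of size less than 6 has at least as many neighbours as members, so 6 is the minimum.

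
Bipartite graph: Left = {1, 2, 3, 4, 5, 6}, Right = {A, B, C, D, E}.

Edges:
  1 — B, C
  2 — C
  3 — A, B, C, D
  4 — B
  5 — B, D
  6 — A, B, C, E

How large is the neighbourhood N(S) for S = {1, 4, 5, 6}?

5

The union of neighbours of {1, 4, 5, 6} is {A, B, C, D, E}, which has 5 elements.
Since |N(S)| = 5 ≥ |S| = 4, Hall's condition holds for this subset.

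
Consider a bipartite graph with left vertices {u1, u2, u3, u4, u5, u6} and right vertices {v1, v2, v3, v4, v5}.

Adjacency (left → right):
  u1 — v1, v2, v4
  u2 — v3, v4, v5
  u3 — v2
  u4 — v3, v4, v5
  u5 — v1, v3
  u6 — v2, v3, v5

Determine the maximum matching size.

One maximum matching: u1-v4, u2-v5, u3-v2, u4-v3, u5-v1.
The set {u1, u2, u3, u4, u5, u6} has only 5 neighbours ({v1, v2, v3, v4, v5}), so by Hall's theorem at most 5 of the 6 left vertices can be matched.

5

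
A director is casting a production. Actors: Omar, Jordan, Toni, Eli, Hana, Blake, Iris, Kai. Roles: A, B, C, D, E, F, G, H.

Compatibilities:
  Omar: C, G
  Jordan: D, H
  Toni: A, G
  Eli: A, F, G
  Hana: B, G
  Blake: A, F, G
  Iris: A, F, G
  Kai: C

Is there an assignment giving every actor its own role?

The set {Omar, Toni, Eli, Blake, Iris, Kai} has only 4 neighbours ({A, C, F, G}), so by Hall's theorem at most 6 of the 8 actors can be matched.
Hence no matching covers every actor.

No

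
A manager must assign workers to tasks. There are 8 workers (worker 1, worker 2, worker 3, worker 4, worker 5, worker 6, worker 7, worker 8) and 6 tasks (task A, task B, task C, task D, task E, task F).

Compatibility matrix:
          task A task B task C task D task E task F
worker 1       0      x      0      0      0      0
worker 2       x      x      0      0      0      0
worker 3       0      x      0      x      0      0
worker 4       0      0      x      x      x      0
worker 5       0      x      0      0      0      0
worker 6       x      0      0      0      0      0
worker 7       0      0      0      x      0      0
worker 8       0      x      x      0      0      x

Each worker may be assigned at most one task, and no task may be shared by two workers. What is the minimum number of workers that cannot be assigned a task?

3

For example, pair worker 1→task B, worker 2→task A, worker 3→task D, worker 4→task E, worker 8→task F.
The set {worker 1, worker 2, worker 3, worker 5, worker 6, worker 7} has only 3 neighbours ({task A, task B, task D}), so by Hall's theorem at most 5 of the 8 workers can be matched.
That matches 5 of the 8, leaving 3 unmatched; no matching can do better.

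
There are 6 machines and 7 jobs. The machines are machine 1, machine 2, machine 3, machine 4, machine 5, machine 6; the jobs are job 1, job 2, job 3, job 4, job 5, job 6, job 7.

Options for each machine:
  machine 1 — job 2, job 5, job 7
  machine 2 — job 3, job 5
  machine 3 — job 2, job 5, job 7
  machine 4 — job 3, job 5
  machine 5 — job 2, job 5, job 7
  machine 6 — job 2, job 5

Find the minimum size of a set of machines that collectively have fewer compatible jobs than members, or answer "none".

4

Take S = {machine 1, machine 3, machine 5, machine 6}. Its neighbourhood is {job 2, job 5, job 7}, so |N(S)| = 3 < |S| = 4.
Every subset of size less than 4 has at least as many neighbours as members, so 4 is the minimum.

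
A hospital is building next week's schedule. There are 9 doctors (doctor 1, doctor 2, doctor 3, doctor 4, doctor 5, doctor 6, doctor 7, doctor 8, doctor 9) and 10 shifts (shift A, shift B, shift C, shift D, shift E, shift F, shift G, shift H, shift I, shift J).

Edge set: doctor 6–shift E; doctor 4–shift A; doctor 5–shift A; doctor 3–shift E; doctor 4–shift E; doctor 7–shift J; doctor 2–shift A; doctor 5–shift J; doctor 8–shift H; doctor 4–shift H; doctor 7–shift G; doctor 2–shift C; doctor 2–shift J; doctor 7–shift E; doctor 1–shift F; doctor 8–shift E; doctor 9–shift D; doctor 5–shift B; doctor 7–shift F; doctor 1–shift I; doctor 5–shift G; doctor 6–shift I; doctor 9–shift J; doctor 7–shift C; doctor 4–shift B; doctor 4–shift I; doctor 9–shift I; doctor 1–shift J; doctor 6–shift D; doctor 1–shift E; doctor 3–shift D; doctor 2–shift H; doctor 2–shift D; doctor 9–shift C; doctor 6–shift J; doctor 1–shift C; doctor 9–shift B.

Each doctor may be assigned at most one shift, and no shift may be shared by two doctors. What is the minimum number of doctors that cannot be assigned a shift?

0

One maximum matching: doctor 1→shift I, doctor 2→shift C, doctor 3→shift D, doctor 4→shift A, doctor 5→shift G, doctor 6→shift E, doctor 7→shift F, doctor 8→shift H, doctor 9→shift J.
This saturates every doctor, so 9 is the maximum.
That matches 9 of the 9, leaving 0 unmatched; no matching can do better.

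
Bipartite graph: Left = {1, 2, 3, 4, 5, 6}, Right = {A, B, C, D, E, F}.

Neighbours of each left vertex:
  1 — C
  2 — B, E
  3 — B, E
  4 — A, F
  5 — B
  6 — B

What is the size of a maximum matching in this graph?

For example, pair 1→C, 2→E, 3→B, 4→F.
The set {2, 3, 5, 6} has only 2 neighbours ({B, E}), so by Hall's theorem at most 4 of the 6 left vertices can be matched.

4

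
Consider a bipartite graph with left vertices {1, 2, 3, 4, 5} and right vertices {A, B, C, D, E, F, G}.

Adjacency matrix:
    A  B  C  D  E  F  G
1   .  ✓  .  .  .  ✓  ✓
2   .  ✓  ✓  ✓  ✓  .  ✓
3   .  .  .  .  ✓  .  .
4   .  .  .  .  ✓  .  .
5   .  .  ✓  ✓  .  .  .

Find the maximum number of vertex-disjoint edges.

4

A valid assignment of size 4: 1–B, 2–G, 3–E, 5–C.
The set {3, 4} has only 1 neighbour ({E}), so by Hall's theorem at most 4 of the 5 left vertices can be matched.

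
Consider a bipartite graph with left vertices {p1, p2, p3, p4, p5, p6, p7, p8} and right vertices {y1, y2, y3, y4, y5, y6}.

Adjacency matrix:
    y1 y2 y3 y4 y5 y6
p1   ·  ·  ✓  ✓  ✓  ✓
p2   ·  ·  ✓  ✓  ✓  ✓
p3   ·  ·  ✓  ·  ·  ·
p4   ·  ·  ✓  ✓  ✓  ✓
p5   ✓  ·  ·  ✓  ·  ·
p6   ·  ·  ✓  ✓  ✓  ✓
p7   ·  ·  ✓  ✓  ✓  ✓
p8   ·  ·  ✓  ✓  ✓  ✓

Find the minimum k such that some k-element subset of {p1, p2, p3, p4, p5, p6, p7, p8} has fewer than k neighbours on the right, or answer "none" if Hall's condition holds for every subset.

Take S = {p1, p2, p3, p4, p6}. Its neighbourhood is {y3, y4, y5, y6}, so |N(S)| = 4 < |S| = 5.
Every subset of size less than 5 has at least as many neighbours as members, so 5 is the minimum.

5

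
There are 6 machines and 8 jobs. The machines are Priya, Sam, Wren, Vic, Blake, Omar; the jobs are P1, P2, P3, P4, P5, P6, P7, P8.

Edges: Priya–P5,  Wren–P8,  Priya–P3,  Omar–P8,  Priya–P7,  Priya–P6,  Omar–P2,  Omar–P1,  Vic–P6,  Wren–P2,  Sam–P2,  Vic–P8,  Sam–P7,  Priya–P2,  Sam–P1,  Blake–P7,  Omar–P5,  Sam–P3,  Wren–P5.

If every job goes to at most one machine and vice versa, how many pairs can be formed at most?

For example, pair Priya→P2, Sam→P3, Wren→P5, Vic→P8, Blake→P7, Omar→P1.
This saturates every machine, so 6 is the maximum.

6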